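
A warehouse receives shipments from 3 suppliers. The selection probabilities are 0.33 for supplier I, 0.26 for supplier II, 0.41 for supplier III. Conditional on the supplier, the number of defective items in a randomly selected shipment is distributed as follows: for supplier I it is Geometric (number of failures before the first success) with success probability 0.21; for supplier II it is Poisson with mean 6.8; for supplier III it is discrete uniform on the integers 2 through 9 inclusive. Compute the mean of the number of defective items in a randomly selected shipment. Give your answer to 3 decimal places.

Component means — I: 3.7619; II: 6.8; III: 5.5.
E[X] = 0.33·3.7619 + 0.26·6.8 + 0.41·5.5 = 5.26443.

5.264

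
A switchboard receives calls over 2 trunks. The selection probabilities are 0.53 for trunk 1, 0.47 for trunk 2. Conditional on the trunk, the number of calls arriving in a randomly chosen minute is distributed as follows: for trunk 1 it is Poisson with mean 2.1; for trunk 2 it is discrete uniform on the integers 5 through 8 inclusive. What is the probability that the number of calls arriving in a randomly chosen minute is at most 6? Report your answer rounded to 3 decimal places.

0.762

Conditional on each trunk, P(X ≤ 6): 1: 0.994138; 2: 0.5.
By total probability, P(X ≤ 6) = 0.53·0.994138 + 0.47·0.5 = 0.761893.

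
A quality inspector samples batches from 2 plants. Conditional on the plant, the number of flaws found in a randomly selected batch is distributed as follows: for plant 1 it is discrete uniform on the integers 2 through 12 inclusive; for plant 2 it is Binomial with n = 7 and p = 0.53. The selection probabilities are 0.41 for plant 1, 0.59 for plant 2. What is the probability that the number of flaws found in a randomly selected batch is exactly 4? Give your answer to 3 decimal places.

0.206

Conditional on each plant, P(X = 4): 1: 0.0909091; 2: 0.286725.
By total probability, P(X = 4) = 0.41·0.0909091 + 0.59·0.286725 = 0.20644.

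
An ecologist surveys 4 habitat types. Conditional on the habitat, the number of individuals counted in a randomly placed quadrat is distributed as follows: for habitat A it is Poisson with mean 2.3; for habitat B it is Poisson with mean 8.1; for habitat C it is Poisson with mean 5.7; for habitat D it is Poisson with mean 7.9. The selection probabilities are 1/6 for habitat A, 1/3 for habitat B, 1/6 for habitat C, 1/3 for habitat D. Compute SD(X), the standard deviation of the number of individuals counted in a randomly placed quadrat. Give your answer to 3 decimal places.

3.345

Per component, A: μ=2.3, E[X²]=7.59; B: μ=8.1, E[X²]=73.71; C: μ=5.7, E[X²]=38.19; D: μ=7.9, E[X²]=70.31.
E[X] = 0.166667·2.3 + 0.333333·8.1 + 0.166667·5.7 + 0.333333·7.9 = 6.66667.
E[X²] = 0.166667·7.59 + 0.333333·73.71 + 0.166667·38.19 + 0.333333·70.31 = 55.6367.
Var(X) = E[X²] − (E[X])² = 55.6367 − 44.4444 = 11.1922.
SD(X) = √11.1922 = 3.34548.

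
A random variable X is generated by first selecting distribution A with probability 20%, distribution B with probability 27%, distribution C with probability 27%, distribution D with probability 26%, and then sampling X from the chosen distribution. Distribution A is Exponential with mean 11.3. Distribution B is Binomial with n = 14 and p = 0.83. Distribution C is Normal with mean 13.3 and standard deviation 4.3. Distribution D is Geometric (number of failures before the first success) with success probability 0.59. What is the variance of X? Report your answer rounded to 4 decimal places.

Per component, A: μ=11.3, E[X²]=255.38; B: μ=11.62, E[X²]=137; C: μ=13.3, E[X²]=195.38; D: μ=0.694915, E[X²]=1.66073.
E[X] = 0.2·11.3 + 0.27·11.62 + 0.27·13.3 + 0.26·0.694915 = 9.16908.
E[X²] = 0.2·255.38 + 0.27·137 + 0.27·195.38 + 0.26·1.66073 = 141.25.
Var(X) = E[X²] − (E[X])² = 141.25 − 84.072 = 57.1783.

57.1783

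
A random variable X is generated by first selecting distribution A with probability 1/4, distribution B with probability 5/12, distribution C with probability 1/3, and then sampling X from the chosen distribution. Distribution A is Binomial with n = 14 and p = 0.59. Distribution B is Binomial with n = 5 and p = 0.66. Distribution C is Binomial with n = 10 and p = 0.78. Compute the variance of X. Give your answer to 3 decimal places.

7.279

Per component, A: μ=8.26, E[X²]=71.6142; B: μ=3.3, E[X²]=12.012; C: μ=7.8, E[X²]=62.556.
E[X] = 0.25·8.26 + 0.416667·3.3 + 0.333333·7.8 = 6.04.
E[X²] = 0.25·71.6142 + 0.416667·12.012 + 0.333333·62.556 = 43.7606.
Var(X) = E[X²] − (E[X])² = 43.7606 − 36.4816 = 7.27895.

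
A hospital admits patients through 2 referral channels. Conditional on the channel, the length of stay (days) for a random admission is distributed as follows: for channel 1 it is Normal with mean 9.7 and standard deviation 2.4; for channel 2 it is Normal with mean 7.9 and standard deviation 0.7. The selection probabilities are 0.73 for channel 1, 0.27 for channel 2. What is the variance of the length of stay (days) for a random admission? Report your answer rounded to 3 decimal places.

4.976

Per component, 1: μ=9.7, E[X²]=99.85; 2: μ=7.9, E[X²]=62.9.
E[X] = 0.73·9.7 + 0.27·7.9 = 9.214.
E[X²] = 0.73·99.85 + 0.27·62.9 = 89.8735.
Var(X) = E[X²] − (E[X])² = 89.8735 − 84.8978 = 4.9757.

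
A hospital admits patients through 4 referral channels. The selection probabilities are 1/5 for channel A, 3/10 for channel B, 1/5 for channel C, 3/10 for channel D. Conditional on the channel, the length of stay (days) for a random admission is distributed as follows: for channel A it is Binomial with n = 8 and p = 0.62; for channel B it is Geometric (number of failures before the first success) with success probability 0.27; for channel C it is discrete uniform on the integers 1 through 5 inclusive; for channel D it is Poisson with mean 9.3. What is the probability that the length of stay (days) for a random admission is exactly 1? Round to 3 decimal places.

0.101

Conditional on each channel, P(X = 1): A: 0.00567501; B: 0.1971; C: 0.2; D: 0.000850245.
By total probability, P(X = 1) = 0.2·0.00567501 + 0.3·0.1971 + 0.2·0.2 + 0.3·0.000850245 = 0.10052.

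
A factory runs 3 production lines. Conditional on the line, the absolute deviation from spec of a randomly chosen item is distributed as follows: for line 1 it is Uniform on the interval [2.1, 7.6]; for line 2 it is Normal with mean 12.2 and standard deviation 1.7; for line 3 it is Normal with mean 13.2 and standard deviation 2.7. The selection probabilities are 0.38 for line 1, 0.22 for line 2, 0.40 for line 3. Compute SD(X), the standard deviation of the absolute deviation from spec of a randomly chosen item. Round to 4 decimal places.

Per component, 1: μ=4.85, E[X²]=26.0433; 2: μ=12.2, E[X²]=151.73; 3: μ=13.2, E[X²]=181.53.
E[X] = 0.38·4.85 + 0.22·12.2 + 0.4·13.2 = 9.807.
E[X²] = 0.38·26.0433 + 0.22·151.73 + 0.4·181.53 = 115.889.
Var(X) = E[X²] − (E[X])² = 115.889 − 96.1772 = 19.7118.
SD(X) = √19.7118 = 4.4398.

4.4398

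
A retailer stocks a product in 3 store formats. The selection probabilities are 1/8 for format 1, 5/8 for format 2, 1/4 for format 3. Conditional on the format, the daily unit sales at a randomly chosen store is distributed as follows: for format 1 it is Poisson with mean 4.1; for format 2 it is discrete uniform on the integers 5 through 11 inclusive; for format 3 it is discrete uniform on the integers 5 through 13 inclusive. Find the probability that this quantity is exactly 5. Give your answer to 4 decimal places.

0.1371

Conditional on each format, P(X = 5): 1: 0.160004; 2: 0.142857; 3: 0.111111.
By total probability, P(X = 5) = 0.125·0.160004 + 0.625·0.142857 + 0.25·0.111111 = 0.137064.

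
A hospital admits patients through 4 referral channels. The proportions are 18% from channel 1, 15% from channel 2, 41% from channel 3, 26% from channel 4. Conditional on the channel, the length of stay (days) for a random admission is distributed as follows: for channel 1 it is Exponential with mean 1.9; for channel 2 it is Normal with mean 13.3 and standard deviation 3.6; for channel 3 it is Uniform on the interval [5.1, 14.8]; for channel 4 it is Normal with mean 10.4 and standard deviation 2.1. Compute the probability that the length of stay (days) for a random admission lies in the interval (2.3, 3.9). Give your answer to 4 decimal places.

Conditional on each channel, P(2.3 < X < 3.9): 1: 0.169644; 2: 0.00338921; 3: 0; 4: 0.000925915.
By total probability, P(2.3 < X < 3.9) = 0.18·0.169644 + 0.15·0.00338921 + 0.41·0 + 0.26·0.000925915 = 0.031285.

0.0313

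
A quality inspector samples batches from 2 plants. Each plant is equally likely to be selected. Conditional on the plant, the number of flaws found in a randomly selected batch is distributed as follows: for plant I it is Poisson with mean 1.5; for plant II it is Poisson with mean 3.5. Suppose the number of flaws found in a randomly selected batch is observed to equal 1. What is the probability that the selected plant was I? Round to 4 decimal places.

0.7600

Likelihoods P(X=1 | ·): I: 0.334695; II: 0.105691.
Posterior ∝ prior × likelihood. Numerator for I: 0.5·0.334695 = 0.167348.
Normalizing constant: 0.5·0.334695 + 0.5·0.105691 = 0.220193.
P(I | observation) = 0.167348 / 0.220193 = 0.760004.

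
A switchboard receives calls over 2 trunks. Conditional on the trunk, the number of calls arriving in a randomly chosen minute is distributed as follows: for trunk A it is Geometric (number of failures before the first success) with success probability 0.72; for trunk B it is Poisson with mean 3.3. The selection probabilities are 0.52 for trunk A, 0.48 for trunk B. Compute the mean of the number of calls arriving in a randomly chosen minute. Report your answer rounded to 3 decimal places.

Component means — A: 0.388889; B: 3.3.
E[X] = 0.52·0.388889 + 0.48·3.3 = 1.78622.

1.786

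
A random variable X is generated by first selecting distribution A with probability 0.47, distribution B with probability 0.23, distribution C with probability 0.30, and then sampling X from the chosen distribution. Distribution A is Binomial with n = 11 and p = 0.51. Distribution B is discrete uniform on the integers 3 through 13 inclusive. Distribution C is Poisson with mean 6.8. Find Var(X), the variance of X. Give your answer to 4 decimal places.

6.5485

Per component, A: μ=5.61, E[X²]=34.221; B: μ=8, E[X²]=74; C: μ=6.8, E[X²]=53.04.
E[X] = 0.47·5.61 + 0.23·8 + 0.3·6.8 = 6.5167.
E[X²] = 0.47·34.221 + 0.23·74 + 0.3·53.04 = 49.0159.
Var(X) = E[X²] − (E[X])² = 49.0159 − 42.4674 = 6.54849.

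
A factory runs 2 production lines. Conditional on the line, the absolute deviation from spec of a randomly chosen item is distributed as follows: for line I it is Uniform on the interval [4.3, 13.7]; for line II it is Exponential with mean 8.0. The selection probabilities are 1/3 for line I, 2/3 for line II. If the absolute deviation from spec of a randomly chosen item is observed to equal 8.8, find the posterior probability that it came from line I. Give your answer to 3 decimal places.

Likelihoods f(8.8 | ·): I: 0.106383; II: 0.0416089.
Posterior ∝ prior × likelihood. Numerator for I: 0.333333·0.106383 = 0.035461.
Normalizing constant: 0.333333·0.106383 + 0.666667·0.0416089 = 0.0632002.
P(I | observation) = 0.035461 / 0.0632002 = 0.561089.

0.561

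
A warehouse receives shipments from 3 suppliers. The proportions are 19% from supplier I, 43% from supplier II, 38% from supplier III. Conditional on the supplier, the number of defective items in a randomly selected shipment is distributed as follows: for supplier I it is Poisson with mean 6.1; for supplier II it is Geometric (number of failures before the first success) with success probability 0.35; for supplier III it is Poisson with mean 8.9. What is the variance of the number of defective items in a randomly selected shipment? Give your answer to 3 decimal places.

16.964

Per component, I: μ=6.1, E[X²]=43.31; II: μ=1.85714, E[X²]=8.7551; III: μ=8.9, E[X²]=88.11.
E[X] = 0.19·6.1 + 0.43·1.85714 + 0.38·8.9 = 5.33957.
E[X²] = 0.19·43.31 + 0.43·8.7551 + 0.38·88.11 = 45.4754.
Var(X) = E[X²] − (E[X])² = 45.4754 − 28.511 = 16.9644.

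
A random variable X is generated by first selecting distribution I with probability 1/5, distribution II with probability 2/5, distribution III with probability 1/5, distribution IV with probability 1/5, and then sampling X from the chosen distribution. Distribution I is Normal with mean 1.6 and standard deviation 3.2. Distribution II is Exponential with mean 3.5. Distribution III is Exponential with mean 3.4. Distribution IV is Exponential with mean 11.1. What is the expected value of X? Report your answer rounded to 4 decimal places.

Component means — I: 1.6; II: 3.5; III: 3.4; IV: 11.1.
E[X] = 0.2·1.6 + 0.4·3.5 + 0.2·3.4 + 0.2·11.1 = 4.62.

4.6200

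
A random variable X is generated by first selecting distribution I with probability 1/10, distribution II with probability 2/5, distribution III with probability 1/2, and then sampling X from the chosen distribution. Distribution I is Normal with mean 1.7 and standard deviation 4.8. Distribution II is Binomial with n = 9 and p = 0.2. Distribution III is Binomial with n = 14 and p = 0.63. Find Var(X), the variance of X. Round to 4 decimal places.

Per component, I: μ=1.7, E[X²]=25.93; II: μ=1.8, E[X²]=4.68; III: μ=8.82, E[X²]=81.0558.
E[X] = 0.1·1.7 + 0.4·1.8 + 0.5·8.82 = 5.3.
E[X²] = 0.1·25.93 + 0.4·4.68 + 0.5·81.0558 = 44.9929.
Var(X) = E[X²] − (E[X])² = 44.9929 − 28.09 = 16.9029.

16.9029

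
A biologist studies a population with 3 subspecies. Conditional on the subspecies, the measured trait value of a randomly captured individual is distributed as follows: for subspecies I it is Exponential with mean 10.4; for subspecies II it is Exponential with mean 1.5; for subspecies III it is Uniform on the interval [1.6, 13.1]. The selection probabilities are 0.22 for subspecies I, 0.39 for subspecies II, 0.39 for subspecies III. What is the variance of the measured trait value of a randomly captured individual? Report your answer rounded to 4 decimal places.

41.7704

Per component, I: μ=10.4, E[X²]=216.32; II: μ=1.5, E[X²]=4.5; III: μ=7.35, E[X²]=65.0433.
E[X] = 0.22·10.4 + 0.39·1.5 + 0.39·7.35 = 5.7395.
E[X²] = 0.22·216.32 + 0.39·4.5 + 0.39·65.0433 = 74.7123.
Var(X) = E[X²] − (E[X])² = 74.7123 − 32.9419 = 41.7704.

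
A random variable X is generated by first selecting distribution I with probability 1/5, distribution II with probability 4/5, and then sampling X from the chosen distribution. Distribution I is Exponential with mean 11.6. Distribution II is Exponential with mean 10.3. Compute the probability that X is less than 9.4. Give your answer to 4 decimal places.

Conditional on each component, P(X < 9.4): I: 0.555295; II: 0.59853.
By total probability, P(X < 9.4) = 0.2·0.555295 + 0.8·0.59853 = 0.589883.

0.5899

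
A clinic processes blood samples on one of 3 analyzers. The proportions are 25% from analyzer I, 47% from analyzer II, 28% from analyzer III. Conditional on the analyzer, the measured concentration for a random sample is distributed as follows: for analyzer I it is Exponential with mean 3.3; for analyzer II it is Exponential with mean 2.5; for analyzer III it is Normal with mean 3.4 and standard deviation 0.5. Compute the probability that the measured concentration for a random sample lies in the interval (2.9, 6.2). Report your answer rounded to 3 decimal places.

Conditional on each analyzer, P(2.9 < X < 6.2): I: 0.262511; II: 0.229743; III: 0.841345.
By total probability, P(2.9 < X < 6.2) = 0.25·0.262511 + 0.47·0.229743 + 0.28·0.841345 = 0.409183.

0.409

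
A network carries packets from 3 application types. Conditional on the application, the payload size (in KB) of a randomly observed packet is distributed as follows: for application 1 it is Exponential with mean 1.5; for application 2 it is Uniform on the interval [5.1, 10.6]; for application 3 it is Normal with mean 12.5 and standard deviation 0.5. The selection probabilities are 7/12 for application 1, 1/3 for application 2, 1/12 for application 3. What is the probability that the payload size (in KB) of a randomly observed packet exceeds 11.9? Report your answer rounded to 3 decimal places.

Conditional on each application, P(X > 11.9): 1: 0.000358589; 2: 0; 3: 0.88493.
By total probability, P(X > 11.9) = 0.583333·0.000358589 + 0.333333·0 + 0.0833333·0.88493 = 0.0739534.

0.074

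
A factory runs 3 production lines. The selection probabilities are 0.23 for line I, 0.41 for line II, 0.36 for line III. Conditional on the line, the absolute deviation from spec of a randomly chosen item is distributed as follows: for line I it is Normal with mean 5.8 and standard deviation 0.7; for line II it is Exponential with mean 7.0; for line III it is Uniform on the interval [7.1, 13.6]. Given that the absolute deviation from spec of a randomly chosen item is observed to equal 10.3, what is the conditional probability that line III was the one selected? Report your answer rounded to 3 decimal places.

0.805

Likelihoods f(10.3 | ·): I: 6.0516e-10; II: 0.0327996; III: 0.153846.
Posterior ∝ prior × likelihood. Numerator for III: 0.36·0.153846 = 0.0553846.
Normalizing constant: 0.23·6.0516e-10 + 0.41·0.0327996 + 0.36·0.153846 = 0.0688325.
P(III | observation) = 0.0553846 / 0.0688325 = 0.804629.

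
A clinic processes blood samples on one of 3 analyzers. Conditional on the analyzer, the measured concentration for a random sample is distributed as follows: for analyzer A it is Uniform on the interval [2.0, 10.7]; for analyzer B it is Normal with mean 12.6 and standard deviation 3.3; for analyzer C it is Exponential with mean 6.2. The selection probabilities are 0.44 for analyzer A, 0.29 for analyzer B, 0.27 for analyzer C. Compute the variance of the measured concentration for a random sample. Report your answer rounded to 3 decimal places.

24.506

Per component, A: μ=6.35, E[X²]=46.63; B: μ=12.6, E[X²]=169.65; C: μ=6.2, E[X²]=76.88.
E[X] = 0.44·6.35 + 0.29·12.6 + 0.27·6.2 = 8.122.
E[X²] = 0.44·46.63 + 0.29·169.65 + 0.27·76.88 = 90.4733.
Var(X) = E[X²] − (E[X])² = 90.4733 − 65.9669 = 24.5064.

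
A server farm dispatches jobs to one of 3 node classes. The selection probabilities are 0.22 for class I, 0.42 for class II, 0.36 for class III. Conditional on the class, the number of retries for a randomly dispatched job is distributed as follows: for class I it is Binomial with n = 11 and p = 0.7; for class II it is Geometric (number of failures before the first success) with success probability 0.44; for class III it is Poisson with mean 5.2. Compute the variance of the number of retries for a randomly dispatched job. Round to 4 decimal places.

Per component, I: μ=7.7, E[X²]=61.6; II: μ=1.27273, E[X²]=4.5124; III: μ=5.2, E[X²]=32.24.
E[X] = 0.22·7.7 + 0.42·1.27273 + 0.36·5.2 = 4.10055.
E[X²] = 0.22·61.6 + 0.42·4.5124 + 0.36·32.24 = 27.0536.
Var(X) = E[X²] − (E[X])² = 27.0536 − 16.8145 = 10.2391.

10.2391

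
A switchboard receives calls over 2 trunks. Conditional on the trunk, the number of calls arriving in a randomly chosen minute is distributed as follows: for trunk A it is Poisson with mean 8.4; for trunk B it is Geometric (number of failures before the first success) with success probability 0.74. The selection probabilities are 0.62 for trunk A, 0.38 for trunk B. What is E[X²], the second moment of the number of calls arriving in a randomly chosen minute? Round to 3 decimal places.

49.183

For each component E[X²] = Var + (mean)², giving A: 78.96; B: 0.598247.
Overall E[X²] = 0.62·78.96 + 0.38·0.598247 = 49.1825.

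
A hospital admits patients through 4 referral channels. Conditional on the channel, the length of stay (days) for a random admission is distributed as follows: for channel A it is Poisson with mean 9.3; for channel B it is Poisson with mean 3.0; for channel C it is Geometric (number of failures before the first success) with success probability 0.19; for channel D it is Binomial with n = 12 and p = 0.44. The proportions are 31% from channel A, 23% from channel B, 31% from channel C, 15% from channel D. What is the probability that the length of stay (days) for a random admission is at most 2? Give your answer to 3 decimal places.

0.251

Conditional on each channel, P(X ≤ 2): A: 0.00489531; B: 0.42319; C: 0.468559; D: 0.0486745.
By total probability, P(X ≤ 2) = 0.31·0.00489531 + 0.23·0.42319 + 0.31·0.468559 + 0.15·0.0486745 = 0.251406.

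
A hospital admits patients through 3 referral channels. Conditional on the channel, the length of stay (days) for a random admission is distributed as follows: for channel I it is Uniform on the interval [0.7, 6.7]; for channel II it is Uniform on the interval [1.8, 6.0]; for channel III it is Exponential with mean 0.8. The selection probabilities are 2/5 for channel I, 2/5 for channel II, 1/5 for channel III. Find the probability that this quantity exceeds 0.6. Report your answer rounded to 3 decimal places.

Conditional on each channel, P(X > 0.6): I: 1; II: 1; III: 0.472367.
By total probability, P(X > 0.6) = 0.4·1 + 0.4·1 + 0.2·0.472367 = 0.894473.

0.894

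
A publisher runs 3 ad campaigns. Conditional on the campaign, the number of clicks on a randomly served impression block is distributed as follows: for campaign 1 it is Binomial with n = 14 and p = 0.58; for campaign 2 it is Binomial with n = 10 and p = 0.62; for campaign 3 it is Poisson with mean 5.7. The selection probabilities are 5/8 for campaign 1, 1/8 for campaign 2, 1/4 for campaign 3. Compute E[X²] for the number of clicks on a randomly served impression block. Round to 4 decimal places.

For each component E[X²] = Var + (mean)², giving 1: 69.3448; 2: 40.796; 3: 38.19.
Overall E[X²] = 0.625·69.3448 + 0.125·40.796 + 0.25·38.19 = 57.9875.

57.9875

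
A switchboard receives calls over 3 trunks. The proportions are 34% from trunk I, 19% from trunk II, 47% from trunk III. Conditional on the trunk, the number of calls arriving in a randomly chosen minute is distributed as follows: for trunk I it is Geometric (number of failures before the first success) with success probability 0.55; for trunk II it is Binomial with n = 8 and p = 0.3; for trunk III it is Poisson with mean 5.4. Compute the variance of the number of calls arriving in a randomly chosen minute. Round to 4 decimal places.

7.6830

Per component, I: μ=0.818182, E[X²]=2.15702; II: μ=2.4, E[X²]=7.44; III: μ=5.4, E[X²]=34.56.
E[X] = 0.34·0.818182 + 0.19·2.4 + 0.47·5.4 = 3.27218.
E[X²] = 0.34·2.15702 + 0.19·7.44 + 0.47·34.56 = 18.3902.
Var(X) = E[X²] − (E[X])² = 18.3902 − 10.7072 = 7.68301.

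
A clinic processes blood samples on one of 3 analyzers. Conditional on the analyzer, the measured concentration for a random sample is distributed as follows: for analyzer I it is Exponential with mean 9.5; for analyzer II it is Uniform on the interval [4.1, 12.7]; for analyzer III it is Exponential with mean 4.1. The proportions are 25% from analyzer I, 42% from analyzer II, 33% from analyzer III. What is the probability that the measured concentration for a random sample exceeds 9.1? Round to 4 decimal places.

0.3076

Conditional on each analyzer, P(X > 9.1): I: 0.3837; II: 0.418605; III: 0.108662.
By total probability, P(X > 9.1) = 0.25·0.3837 + 0.42·0.418605 + 0.33·0.108662 = 0.307597.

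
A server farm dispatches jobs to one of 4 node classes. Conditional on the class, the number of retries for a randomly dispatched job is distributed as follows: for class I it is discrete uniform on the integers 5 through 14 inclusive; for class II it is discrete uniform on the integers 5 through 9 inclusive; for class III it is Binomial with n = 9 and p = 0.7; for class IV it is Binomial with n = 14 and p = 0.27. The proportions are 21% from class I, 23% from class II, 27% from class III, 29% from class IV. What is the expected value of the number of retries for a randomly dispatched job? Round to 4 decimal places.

Component means — I: 9.5; II: 7; III: 6.3; IV: 3.78.
E[X] = 0.21·9.5 + 0.23·7 + 0.27·6.3 + 0.29·3.78 = 6.4022.

6.4022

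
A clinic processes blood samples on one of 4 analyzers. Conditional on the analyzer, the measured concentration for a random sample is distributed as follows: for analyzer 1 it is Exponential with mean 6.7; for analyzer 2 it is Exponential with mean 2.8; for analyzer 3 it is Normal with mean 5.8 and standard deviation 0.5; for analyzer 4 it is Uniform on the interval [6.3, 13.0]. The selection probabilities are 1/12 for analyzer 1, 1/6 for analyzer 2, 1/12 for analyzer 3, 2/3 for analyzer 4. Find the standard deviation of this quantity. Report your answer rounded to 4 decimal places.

3.7980

Per component, 1: μ=6.7, E[X²]=89.78; 2: μ=2.8, E[X²]=15.68; 3: μ=5.8, E[X²]=33.89; 4: μ=9.65, E[X²]=96.8633.
E[X] = 0.0833333·6.7 + 0.166667·2.8 + 0.0833333·5.8 + 0.666667·9.65 = 7.94167.
E[X²] = 0.0833333·89.78 + 0.166667·15.68 + 0.0833333·33.89 + 0.666667·96.8633 = 77.4947.
Var(X) = E[X²] − (E[X])² = 77.4947 − 63.0701 = 14.4247.
SD(X) = √14.4247 = 3.79798.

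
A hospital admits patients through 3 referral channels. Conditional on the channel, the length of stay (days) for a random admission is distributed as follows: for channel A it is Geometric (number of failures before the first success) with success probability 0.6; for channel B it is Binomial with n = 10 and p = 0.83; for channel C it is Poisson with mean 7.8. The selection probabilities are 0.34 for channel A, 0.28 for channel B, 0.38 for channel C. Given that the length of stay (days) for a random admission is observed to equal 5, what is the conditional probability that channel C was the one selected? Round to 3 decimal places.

Likelihoods P(X=5 | ·): A: 0.006144; B: 0.014094; C: 0.0985814.
Posterior ∝ prior × likelihood. Numerator for C: 0.38·0.0985814 = 0.0374609.
Normalizing constant: 0.34·0.006144 + 0.28·0.014094 + 0.38·0.0985814 = 0.0434962.
P(C | observation) = 0.0374609 / 0.0434962 = 0.861246.

0.861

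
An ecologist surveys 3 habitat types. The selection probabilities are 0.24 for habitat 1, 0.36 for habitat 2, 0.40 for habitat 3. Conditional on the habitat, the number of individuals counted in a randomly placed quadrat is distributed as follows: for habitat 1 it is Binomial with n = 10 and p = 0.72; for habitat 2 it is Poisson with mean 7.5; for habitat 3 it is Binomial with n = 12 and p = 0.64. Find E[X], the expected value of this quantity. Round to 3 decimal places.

7.500

Component means — 1: 7.2; 2: 7.5; 3: 7.68.
E[X] = 0.24·7.2 + 0.36·7.5 + 0.4·7.68 = 7.5.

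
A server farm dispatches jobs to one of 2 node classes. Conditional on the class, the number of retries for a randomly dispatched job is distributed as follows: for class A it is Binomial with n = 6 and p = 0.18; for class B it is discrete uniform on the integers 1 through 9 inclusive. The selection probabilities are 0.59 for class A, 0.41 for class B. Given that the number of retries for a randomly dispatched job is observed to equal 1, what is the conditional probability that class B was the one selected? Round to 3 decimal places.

0.162

Likelihoods P(X=1 | ·): A: 0.400399; B: 0.111111.
Posterior ∝ prior × likelihood. Numerator for B: 0.41·0.111111 = 0.0455556.
Normalizing constant: 0.59·0.400399 + 0.41·0.111111 = 0.281791.
P(B | observation) = 0.0455556 / 0.281791 = 0.161664.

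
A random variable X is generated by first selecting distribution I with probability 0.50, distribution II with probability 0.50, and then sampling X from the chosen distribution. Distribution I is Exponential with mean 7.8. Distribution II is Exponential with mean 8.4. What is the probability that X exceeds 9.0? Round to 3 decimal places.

0.329

Conditional on each component, P(X > 9.0): I: 0.315421; II: 0.342519.
By total probability, P(X > 9.0) = 0.5·0.315421 + 0.5·0.342519 = 0.32897.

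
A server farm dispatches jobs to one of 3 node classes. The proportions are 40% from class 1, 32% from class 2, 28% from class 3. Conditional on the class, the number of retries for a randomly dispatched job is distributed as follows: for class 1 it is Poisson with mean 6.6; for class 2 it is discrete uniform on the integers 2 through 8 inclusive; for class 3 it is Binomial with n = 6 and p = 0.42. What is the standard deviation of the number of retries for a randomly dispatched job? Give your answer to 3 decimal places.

Per component, 1: μ=6.6, E[X²]=50.16; 2: μ=5, E[X²]=29; 3: μ=2.52, E[X²]=7.812.
E[X] = 0.4·6.6 + 0.32·5 + 0.28·2.52 = 4.9456.
E[X²] = 0.4·50.16 + 0.32·29 + 0.28·7.812 = 31.5314.
Var(X) = E[X²] − (E[X])² = 31.5314 − 24.459 = 7.0724.
SD(X) = √7.0724 = 2.6594.

2.659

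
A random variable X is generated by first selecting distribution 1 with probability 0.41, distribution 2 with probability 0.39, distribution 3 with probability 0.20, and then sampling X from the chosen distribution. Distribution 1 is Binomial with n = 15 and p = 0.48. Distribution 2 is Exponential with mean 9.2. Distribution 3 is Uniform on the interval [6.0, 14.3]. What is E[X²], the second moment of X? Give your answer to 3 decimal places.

For each component E[X²] = Var + (mean)², giving 1: 55.584; 2: 169.28; 3: 108.763.
Overall E[X²] = 0.41·55.584 + 0.39·169.28 + 0.2·108.763 = 110.561.

110.561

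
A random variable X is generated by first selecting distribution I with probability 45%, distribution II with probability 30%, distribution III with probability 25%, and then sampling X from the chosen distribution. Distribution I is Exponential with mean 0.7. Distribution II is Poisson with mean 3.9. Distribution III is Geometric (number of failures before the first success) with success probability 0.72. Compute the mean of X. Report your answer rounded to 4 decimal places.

1.5822

Component means — I: 0.7; II: 3.9; III: 0.388889.
E[X] = 0.45·0.7 + 0.3·3.9 + 0.25·0.388889 = 1.58222.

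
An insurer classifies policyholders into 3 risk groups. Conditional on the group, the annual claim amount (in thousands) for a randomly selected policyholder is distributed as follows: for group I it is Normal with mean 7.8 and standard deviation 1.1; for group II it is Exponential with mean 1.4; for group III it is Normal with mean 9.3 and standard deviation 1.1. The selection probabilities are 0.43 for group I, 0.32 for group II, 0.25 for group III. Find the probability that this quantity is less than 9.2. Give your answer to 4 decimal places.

0.8218

Conditional on each group, P(X < 9.2): I: 0.898443; II: 0.9986; III: 0.463782.
By total probability, P(X < 9.2) = 0.43·0.898443 + 0.32·0.9986 + 0.25·0.463782 = 0.821828.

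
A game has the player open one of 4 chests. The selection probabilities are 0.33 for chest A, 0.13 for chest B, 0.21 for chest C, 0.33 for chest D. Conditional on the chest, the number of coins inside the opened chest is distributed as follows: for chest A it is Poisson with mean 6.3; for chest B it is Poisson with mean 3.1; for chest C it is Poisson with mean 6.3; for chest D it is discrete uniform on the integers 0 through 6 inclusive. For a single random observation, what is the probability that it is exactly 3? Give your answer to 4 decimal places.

0.1175

Conditional on each chest, P(X = 3): A: 0.0765271; B: 0.223677; C: 0.0765271; D: 0.142857.
By total probability, P(X = 3) = 0.33·0.0765271 + 0.13·0.223677 + 0.21·0.0765271 + 0.33·0.142857 = 0.117545.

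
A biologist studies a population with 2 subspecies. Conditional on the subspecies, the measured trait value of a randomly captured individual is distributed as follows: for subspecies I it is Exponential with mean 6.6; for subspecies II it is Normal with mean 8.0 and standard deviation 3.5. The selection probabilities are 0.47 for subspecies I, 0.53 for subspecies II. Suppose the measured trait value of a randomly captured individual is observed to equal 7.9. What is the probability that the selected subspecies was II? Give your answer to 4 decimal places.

Likelihoods f(7.9 | ·): I: 0.045774; II: 0.113937.
Posterior ∝ prior × likelihood. Numerator for II: 0.53·0.113937 = 0.0603866.
Normalizing constant: 0.47·0.045774 + 0.53·0.113937 = 0.0819004.
P(II | observation) = 0.0603866 / 0.0819004 = 0.737318.

0.7373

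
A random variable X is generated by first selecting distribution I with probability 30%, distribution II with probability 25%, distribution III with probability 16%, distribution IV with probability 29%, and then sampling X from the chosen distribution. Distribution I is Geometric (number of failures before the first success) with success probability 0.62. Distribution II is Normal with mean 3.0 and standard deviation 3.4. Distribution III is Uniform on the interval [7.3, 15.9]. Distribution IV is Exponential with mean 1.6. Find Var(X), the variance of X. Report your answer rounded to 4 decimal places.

18.9621

Per component, I: μ=0.612903, E[X²]=1.3642; II: μ=3, E[X²]=20.56; III: μ=11.6, E[X²]=140.723; IV: μ=1.6, E[X²]=5.12.
E[X] = 0.3·0.612903 + 0.25·3 + 0.16·11.6 + 0.29·1.6 = 3.25387.
E[X²] = 0.3·1.3642 + 0.25·20.56 + 0.16·140.723 + 0.29·5.12 = 29.5498.
Var(X) = E[X²] − (E[X])² = 29.5498 − 10.5877 = 18.9621.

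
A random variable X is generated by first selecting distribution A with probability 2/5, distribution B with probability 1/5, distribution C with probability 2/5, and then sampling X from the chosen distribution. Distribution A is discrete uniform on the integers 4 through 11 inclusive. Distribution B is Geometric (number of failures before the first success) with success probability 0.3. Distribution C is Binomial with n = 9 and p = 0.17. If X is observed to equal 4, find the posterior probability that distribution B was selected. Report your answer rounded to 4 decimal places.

Likelihoods P(X=4 | ·): A: 0.125; B: 0.07203; C: 0.0414531.
Posterior ∝ prior × likelihood. Numerator for B: 0.2·0.07203 = 0.014406.
Normalizing constant: 0.4·0.125 + 0.2·0.07203 + 0.4·0.0414531 = 0.0809872.
P(B | observation) = 0.014406 / 0.0809872 = 0.17788.

0.1779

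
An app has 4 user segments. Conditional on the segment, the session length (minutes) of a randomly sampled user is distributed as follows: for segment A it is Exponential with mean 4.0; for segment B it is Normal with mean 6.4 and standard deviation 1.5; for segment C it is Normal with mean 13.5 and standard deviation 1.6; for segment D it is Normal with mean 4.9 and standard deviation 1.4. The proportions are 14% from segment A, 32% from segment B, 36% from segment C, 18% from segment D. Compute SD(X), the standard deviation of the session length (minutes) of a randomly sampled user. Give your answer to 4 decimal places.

4.4487

Per component, A: μ=4, E[X²]=32; B: μ=6.4, E[X²]=43.21; C: μ=13.5, E[X²]=184.81; D: μ=4.9, E[X²]=25.97.
E[X] = 0.14·4 + 0.32·6.4 + 0.36·13.5 + 0.18·4.9 = 8.35.
E[X²] = 0.14·32 + 0.32·43.21 + 0.36·184.81 + 0.18·25.97 = 89.5134.
Var(X) = E[X²] − (E[X])² = 89.5134 − 69.7225 = 19.7909.
SD(X) = √19.7909 = 4.4487.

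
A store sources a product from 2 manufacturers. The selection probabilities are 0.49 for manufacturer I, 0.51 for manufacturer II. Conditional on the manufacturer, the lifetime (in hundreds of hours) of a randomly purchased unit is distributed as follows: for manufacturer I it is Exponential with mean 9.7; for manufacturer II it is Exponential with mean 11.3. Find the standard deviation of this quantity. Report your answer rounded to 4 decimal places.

Per component, I: μ=9.7, E[X²]=188.18; II: μ=11.3, E[X²]=255.38.
E[X] = 0.49·9.7 + 0.51·11.3 = 10.516.
E[X²] = 0.49·188.18 + 0.51·255.38 = 222.452.
Var(X) = E[X²] − (E[X])² = 222.452 − 110.586 = 111.866.
SD(X) = √111.866 = 10.5767.

10.5767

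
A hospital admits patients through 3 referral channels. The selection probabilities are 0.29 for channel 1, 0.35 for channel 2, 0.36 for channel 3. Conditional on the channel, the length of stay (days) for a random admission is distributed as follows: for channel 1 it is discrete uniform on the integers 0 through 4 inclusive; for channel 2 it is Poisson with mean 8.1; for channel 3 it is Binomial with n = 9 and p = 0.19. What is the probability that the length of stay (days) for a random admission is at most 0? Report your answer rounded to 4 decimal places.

Conditional on each channel, P(X ≤ 0): 1: 0.2; 2: 0.000303539; 3: 0.150095.
By total probability, P(X ≤ 0) = 0.29·0.2 + 0.35·0.000303539 + 0.36·0.150095 = 0.11214.

0.1121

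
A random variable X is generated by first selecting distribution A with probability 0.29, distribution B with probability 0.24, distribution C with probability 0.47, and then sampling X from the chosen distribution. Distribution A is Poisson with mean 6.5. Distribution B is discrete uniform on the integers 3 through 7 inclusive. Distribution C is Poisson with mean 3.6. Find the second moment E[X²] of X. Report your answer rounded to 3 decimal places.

28.401

For each component E[X²] = Var + (mean)², giving A: 48.75; B: 27; C: 16.56.
Overall E[X²] = 0.29·48.75 + 0.24·27 + 0.47·16.56 = 28.4007.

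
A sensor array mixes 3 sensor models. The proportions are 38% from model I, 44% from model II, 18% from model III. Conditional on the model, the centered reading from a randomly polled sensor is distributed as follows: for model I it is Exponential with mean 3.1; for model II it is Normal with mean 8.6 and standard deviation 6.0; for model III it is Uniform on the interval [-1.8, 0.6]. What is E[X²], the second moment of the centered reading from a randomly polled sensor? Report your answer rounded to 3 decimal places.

For each component E[X²] = Var + (mean)², giving I: 19.22; II: 109.96; III: 0.84.
Overall E[X²] = 0.38·19.22 + 0.44·109.96 + 0.18·0.84 = 55.8372.

55.837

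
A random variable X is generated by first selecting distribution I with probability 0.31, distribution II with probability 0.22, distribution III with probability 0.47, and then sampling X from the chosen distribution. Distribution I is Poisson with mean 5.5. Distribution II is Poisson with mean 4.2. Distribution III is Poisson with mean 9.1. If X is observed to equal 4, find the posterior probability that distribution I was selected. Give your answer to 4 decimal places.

0.4554

Likelihoods P(X=4 | ·): I: 0.155819; II: 0.194424; III: 0.0319062.
Posterior ∝ prior × likelihood. Numerator for I: 0.31·0.155819 = 0.0483038.
Normalizing constant: 0.31·0.155819 + 0.22·0.194424 + 0.47·0.0319062 = 0.106073.
P(I | observation) = 0.0483038 / 0.106073 = 0.455383.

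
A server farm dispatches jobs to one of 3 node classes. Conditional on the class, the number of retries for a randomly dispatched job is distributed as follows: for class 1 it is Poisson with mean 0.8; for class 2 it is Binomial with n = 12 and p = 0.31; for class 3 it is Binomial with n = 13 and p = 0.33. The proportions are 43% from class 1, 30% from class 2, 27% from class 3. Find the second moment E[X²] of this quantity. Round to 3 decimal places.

For each component E[X²] = Var + (mean)², giving 1: 1.44; 2: 16.4052; 3: 21.2784.
Overall E[X²] = 0.43·1.44 + 0.3·16.4052 + 0.27·21.2784 = 11.2859.

11.286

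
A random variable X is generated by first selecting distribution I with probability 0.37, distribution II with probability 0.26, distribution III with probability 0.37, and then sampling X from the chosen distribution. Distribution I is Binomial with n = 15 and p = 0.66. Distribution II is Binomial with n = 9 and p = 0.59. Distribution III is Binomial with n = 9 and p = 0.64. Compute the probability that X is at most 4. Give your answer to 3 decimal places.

Conditional on each component, P(X ≤ 4): I: 0.00217003; II: 0.287809; III: 0.189036.
By total probability, P(X ≤ 4) = 0.37·0.00217003 + 0.26·0.287809 + 0.37·0.189036 = 0.145577.

0.146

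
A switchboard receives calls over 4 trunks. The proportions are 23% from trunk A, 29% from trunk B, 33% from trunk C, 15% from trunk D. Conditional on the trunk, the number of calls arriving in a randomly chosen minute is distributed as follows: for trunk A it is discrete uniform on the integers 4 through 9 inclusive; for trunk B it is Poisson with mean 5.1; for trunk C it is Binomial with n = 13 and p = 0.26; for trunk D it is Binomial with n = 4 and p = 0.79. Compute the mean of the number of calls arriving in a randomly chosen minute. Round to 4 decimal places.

4.5634

Component means — A: 6.5; B: 5.1; C: 3.38; D: 3.16.
E[X] = 0.23·6.5 + 0.29·5.1 + 0.33·3.38 + 0.15·3.16 = 4.5634.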